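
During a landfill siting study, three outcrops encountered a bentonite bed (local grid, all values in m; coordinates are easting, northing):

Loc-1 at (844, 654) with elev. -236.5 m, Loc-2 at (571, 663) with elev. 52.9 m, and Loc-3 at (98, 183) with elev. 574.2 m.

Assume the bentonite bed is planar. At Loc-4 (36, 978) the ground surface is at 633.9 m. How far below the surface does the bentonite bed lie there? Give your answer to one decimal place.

Two edge vectors: Loc-1→Loc-2 = (-273, 9, 289.4), Loc-1→Loc-3 = (-746, -471, 810.7).
Normal n = (Loc-1→Loc-2) × (Loc-1→Loc-3) = (143603.7, 5428.7, 135297).
So ∂z/∂easting = −n_x/n_z = −1.06140 and ∂z/∂northing = −n_y/n_z = −0.04012.
Intercept c from Loc-1: -236.5 + 895.82 + 26.24 = 685.56.
At (36, 978): z_contact = −38.21 − 39.24 + 685.56 = 608.11 m.
Depth below ground = 633.9 − 608.11 = 25.8 m.

25.8 m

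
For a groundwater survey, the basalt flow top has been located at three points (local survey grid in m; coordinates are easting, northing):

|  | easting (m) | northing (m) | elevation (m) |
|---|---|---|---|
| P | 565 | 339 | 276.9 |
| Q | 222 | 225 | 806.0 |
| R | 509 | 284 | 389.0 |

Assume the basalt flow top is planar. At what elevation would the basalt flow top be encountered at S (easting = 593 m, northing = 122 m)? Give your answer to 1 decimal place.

Let the plane be z = a·easting + b·northing + c.
Q−P: −343a − 114b = 529.1;  R−P: −56a − 55b = 112.1.
Solving gives a = −1.30768, b = −0.70673.
Then c = 276.9 − a·565 − b·339 = 1255.32.
At (593, 122): z = −775.5 − 86.2 + 1255.32 = 393.6 m.

393.6 m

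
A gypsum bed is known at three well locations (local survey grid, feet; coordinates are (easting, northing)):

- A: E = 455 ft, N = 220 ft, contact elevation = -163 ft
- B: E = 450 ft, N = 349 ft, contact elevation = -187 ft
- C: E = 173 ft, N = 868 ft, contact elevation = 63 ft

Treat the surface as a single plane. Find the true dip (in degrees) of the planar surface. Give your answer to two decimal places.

Two edge vectors: A→B = (-5, 129, -24), A→C = (-282, 648, 226).
Normal n = (A→B) × (A→C) = (44706, 7898, 33138).
So ∂z/∂E = −n_x/n_z = −1.34909 and ∂z/∂N = −n_y/n_z = −0.23834.
Gradient magnitude |∇z| = √(a² + b²) = √(1.82003 + 0.05680) = 1.36998.
True dip = arctan(1.36998) = 53.87°, dipping toward E (azimuth ≈ 080°).

53.87°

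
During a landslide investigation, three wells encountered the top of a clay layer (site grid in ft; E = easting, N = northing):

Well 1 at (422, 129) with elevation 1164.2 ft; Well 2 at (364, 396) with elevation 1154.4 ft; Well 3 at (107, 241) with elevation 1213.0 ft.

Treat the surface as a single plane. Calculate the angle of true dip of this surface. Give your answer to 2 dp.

11.16°

Two edge vectors: Well 1→Well 2 = (-58, 267, -9.8), Well 1→Well 3 = (-315, 112, 48.8).
Normal n = (Well 1→Well 2) × (Well 1→Well 3) = (14127.2, 5917.4, 77609).
So ∂z/∂E = −n_x/n_z = −0.18203 and ∂z/∂N = −n_y/n_z = −0.07625.
Gradient magnitude |∇z| = √(a² + b²) = √(0.03314 + 0.00581) = 0.19735.
True dip = arctan(0.19735) = 11.16°, dipping toward ENE (azimuth ≈ 067°).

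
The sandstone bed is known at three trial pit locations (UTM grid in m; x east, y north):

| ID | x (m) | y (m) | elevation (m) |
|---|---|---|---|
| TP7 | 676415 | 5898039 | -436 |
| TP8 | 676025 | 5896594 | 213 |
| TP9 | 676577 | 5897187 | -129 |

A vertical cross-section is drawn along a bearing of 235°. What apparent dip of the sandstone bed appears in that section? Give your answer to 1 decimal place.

21.1°

Let the plane be z = a·x + b·y + c.
TP8−TP7: −390a − 1445b = 649;  TP9−TP7: 162a − 852b = 307.
Solving gives a = −0.19304, b = −0.39703.
Unit vector along 235° is (sin 235°, cos 235°) = (-0.8192, -0.5736).
Slope in that direction = a·(-0.8192) + b·(-0.5736) = 0.38586.
Apparent dip = arctan|0.38586| = 21.1° (true dip is 23.8°, so apparent ≤ true as expected).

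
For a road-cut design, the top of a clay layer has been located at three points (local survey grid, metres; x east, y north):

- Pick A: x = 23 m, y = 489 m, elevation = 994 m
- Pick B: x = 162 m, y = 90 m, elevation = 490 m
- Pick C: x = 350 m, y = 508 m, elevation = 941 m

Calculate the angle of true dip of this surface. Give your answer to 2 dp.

Let the plane be z = a·x + b·y + c.
Pick B−Pick A: 139a − 399b = −504;  Pick C−Pick A: 327a + 19b = −53.
Solving gives a = −0.23080, b = 1.18275.
Gradient magnitude |∇z| = √(a² + b²) = √(0.05327 + 1.39890) = 1.20506.
True dip = arctan(1.20506) = 50.31°, dipping toward S (azimuth ≈ 169°).

50.31°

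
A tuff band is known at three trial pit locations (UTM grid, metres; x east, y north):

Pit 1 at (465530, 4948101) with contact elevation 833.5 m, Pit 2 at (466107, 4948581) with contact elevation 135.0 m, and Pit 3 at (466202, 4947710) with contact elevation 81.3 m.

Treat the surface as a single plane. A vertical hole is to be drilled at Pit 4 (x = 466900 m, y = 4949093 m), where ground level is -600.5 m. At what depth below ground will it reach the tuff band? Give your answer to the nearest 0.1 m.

Let the plane be z = a·x + b·y + c.
Pit 2−Pit 1: 577a + 480b = −698.5;  Pit 3−Pit 1: 672a − 391b = −752.2.
Solving gives a = −1.156891057, b = −0.064528875.
Then c = 833.5 − a·465530 − b·4948101 = 858696.39.
At (466900, 4949093): z_contact = −540152.43 − 319359.41 + 858696.39 = -815.45 m.
Depth below ground = -600.5 − (-815.45) = 215.0 m.

215.0 m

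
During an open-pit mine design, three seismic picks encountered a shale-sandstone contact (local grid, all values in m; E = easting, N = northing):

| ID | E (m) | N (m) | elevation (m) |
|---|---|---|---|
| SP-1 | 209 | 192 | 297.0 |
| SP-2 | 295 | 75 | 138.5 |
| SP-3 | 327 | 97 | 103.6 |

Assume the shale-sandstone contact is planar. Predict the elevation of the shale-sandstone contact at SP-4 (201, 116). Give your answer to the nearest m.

280 m

Let the plane be z = a·E + b·N + c.
SP-2−SP-1: 86a − 117b = −158.5;  SP-3−SP-1: 118a − 95b = −193.4.
Solving gives a = −1.34320, b = 0.36739.
Then c = 297 − a·209 − b·192 = 507.19.
At (201, 116): z = −270.0 + 42.6 + 507.19 = 279.8 m.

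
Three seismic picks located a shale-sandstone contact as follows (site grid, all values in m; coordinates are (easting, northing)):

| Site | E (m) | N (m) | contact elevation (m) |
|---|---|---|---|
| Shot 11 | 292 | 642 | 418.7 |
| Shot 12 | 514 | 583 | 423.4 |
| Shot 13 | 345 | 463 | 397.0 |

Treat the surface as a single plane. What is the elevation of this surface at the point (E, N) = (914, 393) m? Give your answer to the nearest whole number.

420 m

Let the plane be z = a·E + b·N + c.
Shot 12−Shot 11: 222a − 59b = 4.7;  Shot 13−Shot 11: 53a − 179b = −21.7.
Solving gives a = 0.05795, b = 0.13839.
Then c = 418.7 − a·292 − b·642 = 312.93.
At (914, 393): z = 53.0 + 54.4 + 312.93 = 420.3 m.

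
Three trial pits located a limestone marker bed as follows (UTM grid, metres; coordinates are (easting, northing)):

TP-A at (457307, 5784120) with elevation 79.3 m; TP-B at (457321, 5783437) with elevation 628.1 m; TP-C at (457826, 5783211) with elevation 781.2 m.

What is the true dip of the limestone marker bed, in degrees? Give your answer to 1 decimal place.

Two edge vectors: TP-A→TP-B = (14, -683, 548.8), TP-A→TP-C = (519, -909, 701.9).
Normal n = (TP-A→TP-B) × (TP-A→TP-C) = (19461.5, 275000.6, 341751).
So ∂z/∂E = −n_x/n_z = −0.05695 and ∂z/∂N = −n_y/n_z = −0.80468.
Gradient magnitude |∇z| = √(a² + b²) = √(0.00324 + 0.64751) = 0.80669.
True dip = arctan(0.80669) = 38.9°, dipping toward N (azimuth ≈ 004°).

38.9°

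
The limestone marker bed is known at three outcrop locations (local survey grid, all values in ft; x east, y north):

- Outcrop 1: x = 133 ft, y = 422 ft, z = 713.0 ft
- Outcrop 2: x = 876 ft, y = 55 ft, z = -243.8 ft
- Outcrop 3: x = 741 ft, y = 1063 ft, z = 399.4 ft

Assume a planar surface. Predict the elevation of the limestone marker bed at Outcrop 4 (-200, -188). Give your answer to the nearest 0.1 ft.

Let the plane be z = a·x + b·y + c.
Outcrop 2−Outcrop 1: 743a − 367b = −956.8;  Outcrop 3−Outcrop 1: 608a + 641b = −313.6.
Solving gives a = −1.041466, b = 0.498613.
Then c = 713 − a·133 − b·422 = 641.10.
At (-200, -188): z = 208.3 − 93.7 + 641.10 = 755.7 ft.

755.7 ft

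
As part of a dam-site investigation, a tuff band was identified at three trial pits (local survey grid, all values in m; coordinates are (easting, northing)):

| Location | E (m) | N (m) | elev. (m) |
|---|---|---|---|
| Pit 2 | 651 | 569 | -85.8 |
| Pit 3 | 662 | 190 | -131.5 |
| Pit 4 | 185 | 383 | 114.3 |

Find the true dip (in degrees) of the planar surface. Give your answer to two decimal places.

Let the plane be z = a·E + b·N + c.
Pit 3−Pit 2: 11a − 379b = −45.7;  Pit 4−Pit 2: −466a − 186b = 200.1.
Solving gives a = −0.47206, b = 0.10688.
Gradient magnitude |∇z| = √(a² + b²) = √(0.22284 + 0.01142) = 0.48401.
True dip = arctan(0.48401) = 25.83°, dipping toward ESE (azimuth ≈ 103°).

25.83°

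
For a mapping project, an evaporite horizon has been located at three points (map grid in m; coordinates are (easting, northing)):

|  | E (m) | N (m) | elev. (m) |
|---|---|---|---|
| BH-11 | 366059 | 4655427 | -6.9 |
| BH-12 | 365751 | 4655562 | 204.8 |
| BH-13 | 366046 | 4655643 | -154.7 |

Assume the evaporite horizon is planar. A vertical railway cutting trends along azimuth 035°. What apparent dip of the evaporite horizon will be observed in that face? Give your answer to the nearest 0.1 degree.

Let the plane be z = a·E + b·N + c.
BH-12−BH-11: −308a + 135b = 211.7;  BH-13−BH-11: −13a + 216b = −147.8.
Solving gives a = −1.01401, b = −0.74529.
Unit vector along 035° is (sin 35°, cos 35°) = (0.5736, 0.8192).
Slope in that direction = a·(0.5736) + b·(0.8192) = −1.19211.
Apparent dip = arctan|1.19211| = 50.0° (true dip is 51.5°, so apparent ≤ true as expected).

50.0°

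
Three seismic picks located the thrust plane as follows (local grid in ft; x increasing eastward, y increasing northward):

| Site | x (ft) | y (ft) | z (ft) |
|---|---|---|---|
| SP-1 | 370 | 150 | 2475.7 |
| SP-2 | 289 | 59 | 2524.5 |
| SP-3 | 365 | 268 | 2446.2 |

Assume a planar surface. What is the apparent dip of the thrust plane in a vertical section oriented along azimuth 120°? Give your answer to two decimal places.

Let the plane be z = a·x + b·y + c.
SP-2−SP-1: −81a − 91b = 48.8;  SP-3−SP-1: −5a + 118b = −29.5.
Solving gives a = −0.30699, b = −0.26301.
Unit vector along 120° is (sin 120°, cos 120°) = (0.8660, -0.5000).
Slope in that direction = a·(0.8660) + b·(-0.5000) = −0.13436.
Apparent dip = arctan|0.13436| = 7.65° (true dip is 22.0°, so apparent ≤ true as expected).

7.65°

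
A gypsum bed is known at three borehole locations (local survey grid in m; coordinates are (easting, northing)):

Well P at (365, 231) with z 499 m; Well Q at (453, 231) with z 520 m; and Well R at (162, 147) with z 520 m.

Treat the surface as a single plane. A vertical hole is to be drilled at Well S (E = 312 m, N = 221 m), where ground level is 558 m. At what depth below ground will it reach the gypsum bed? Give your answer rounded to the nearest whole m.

63 m

Two edge vectors: Well P→Well Q = (88, 0, 21), Well P→Well R = (-203, -84, 21).
Normal n = (Well P→Well Q) × (Well P→Well R) = (1764, -6111, -7392).
So ∂z/∂E = −n_x/n_z = 0.23864 and ∂z/∂N = −n_y/n_z = −0.82670.
Intercept c from Well P: 499 − 87.10 + 190.97 = 602.87.
At (312, 221): z_contact = 74.5 − 182.7 + 602.87 = 494.6 m.
Depth below ground = 558 − 494.6 = 63 m.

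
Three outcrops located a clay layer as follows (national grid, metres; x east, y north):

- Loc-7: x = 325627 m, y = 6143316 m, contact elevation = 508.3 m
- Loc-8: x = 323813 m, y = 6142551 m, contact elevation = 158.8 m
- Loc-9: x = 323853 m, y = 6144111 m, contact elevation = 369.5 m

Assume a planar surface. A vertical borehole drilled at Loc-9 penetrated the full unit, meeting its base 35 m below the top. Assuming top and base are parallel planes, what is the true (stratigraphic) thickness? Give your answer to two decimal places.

34.38 m

Let the plane be z = a·x + b·y + c.
Loc-8−Loc-7: −1814a − 765b = −349.5;  Loc-9−Loc-7: −1774a + 795b = −138.8.
Solving gives a = 0.13719, b = 0.13155.
|∇z| = √(a²+b²) = 0.19007, so dip δ = arctan(0.19007) = 10.76°.
True thickness = vertical thickness × cos δ = 35 × cos 10.76° = 34.38 m.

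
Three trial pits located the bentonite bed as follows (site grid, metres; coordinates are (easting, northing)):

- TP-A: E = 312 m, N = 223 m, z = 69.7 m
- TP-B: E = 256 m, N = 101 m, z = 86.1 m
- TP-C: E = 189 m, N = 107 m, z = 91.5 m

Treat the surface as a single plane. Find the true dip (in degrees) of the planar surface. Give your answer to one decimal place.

7.4°

Two edge vectors: TP-A→TP-B = (-56, -122, 16.4), TP-A→TP-C = (-123, -116, 21.8).
Normal n = (TP-A→TP-B) × (TP-A→TP-C) = (-757.2, -796.4, -8510).
So ∂z/∂E = −n_x/n_z = −0.08898 and ∂z/∂N = −n_y/n_z = −0.09358.
Gradient magnitude |∇z| = √(a² + b²) = √(0.00792 + 0.00876) = 0.12913.
True dip = arctan(0.12913) = 7.4°, dipping toward NE (azimuth ≈ 044°).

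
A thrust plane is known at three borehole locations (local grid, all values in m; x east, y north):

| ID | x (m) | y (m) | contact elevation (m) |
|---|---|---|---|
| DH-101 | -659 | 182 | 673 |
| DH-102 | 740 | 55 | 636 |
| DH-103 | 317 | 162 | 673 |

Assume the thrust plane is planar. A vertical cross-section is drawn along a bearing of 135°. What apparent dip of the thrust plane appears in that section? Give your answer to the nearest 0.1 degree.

14.6°

Let the plane be z = a·x + b·y + c.
DH-102−DH-101: 1399a − 127b = −37;  DH-103−DH-101: 976a − 20b = 0.
Solving gives a = 0.00771, b = 0.37628.
Unit vector along 135° is (sin 135°, cos 135°) = (0.7071, -0.7071).
Slope in that direction = a·(0.7071) + b·(-0.7071) = −0.26062.
Apparent dip = arctan|0.26062| = 14.6° (true dip is 20.6°, so apparent ≤ true as expected).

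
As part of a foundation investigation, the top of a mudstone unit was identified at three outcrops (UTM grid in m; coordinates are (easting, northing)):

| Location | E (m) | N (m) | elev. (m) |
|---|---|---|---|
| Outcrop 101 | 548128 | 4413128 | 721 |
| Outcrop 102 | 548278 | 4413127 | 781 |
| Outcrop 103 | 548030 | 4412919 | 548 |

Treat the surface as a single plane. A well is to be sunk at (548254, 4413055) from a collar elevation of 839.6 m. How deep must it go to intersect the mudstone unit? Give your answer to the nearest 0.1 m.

Let the plane be z = a·E + b·N + c.
Outcrop 102−Outcrop 101: 150a − 1b = 60;  Outcrop 103−Outcrop 101: −98a − 209b = −173.
Solving gives a = 0.404254643, b = 0.638196388.
Then c = 721 − a·548128 − b·4413128 = −3037304.64.
At (548254, 4413055): z_contact = 221634.22 + 2816395.76 − 3037304.64 = 725.35 m.
Depth below ground = 839.6 − 725.35 = 114.3 m.

114.3 m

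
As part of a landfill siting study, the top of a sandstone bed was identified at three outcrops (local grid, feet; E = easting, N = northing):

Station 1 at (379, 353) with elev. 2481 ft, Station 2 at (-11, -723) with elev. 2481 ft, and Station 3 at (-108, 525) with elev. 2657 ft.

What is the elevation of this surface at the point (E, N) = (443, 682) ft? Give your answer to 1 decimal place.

2498.7 ft

Two edge vectors: Station 1→Station 2 = (-390, -1076, 0), Station 1→Station 3 = (-487, 172, 176).
Normal n = (Station 1→Station 2) × (Station 1→Station 3) = (-189376, 68640, -591092).
So ∂z/∂E = −n_x/n_z = −0.32038 and ∂z/∂N = −n_y/n_z = 0.11612.
Intercept c from Station 1: 2481 + 121.43 − 40.99 = 2561.43.
At (443, 682): z = −141.9 + 79.2 + 2561.43 = 2498.7 ft.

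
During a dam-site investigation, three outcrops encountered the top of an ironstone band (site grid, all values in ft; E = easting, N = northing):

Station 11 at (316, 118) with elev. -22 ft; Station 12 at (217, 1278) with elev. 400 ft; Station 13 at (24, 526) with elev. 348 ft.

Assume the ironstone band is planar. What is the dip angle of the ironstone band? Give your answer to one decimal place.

Two edge vectors: Station 11→Station 12 = (-99, 1160, 422), Station 11→Station 13 = (-292, 408, 370).
Normal n = (Station 11→Station 12) × (Station 11→Station 13) = (257024, -86594, 298328).
So ∂z/∂E = −n_x/n_z = −0.86155 and ∂z/∂N = −n_y/n_z = 0.29026.
Gradient magnitude |∇z| = √(a² + b²) = √(0.74227 + 0.08425) = 0.90913.
True dip = arctan(0.90913) = 42.3°, dipping toward ESE (azimuth ≈ 109°).

42.3°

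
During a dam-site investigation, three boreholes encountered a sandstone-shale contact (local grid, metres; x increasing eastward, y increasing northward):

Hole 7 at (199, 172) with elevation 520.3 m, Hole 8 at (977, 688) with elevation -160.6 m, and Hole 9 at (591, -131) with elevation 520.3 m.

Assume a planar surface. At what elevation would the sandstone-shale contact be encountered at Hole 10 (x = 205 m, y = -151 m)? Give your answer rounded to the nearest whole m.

Let the plane be z = a·x + b·y + c.
Hole 8−Hole 7: 778a + 516b = −680.9;  Hole 9−Hole 7: 392a − 303b = 0.
Solving gives a = −0.47103, b = −0.60938.
Then c = 520.3 − a·199 − b·172 = 718.85.
At (205, -151): z = −96.6 + 92.0 + 718.85 = 714.3 m.

714 m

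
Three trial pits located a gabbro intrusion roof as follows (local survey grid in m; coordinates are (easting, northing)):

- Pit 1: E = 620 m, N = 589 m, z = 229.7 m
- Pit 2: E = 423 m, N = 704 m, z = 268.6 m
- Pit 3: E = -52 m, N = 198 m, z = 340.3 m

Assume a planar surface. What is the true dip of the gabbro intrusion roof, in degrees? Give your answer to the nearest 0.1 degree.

10.4°

Let the plane be z = a·E + b·N + c.
Pit 2−Pit 1: −197a + 115b = 38.9;  Pit 3−Pit 1: −672a − 391b = 110.6.
Solving gives a = −0.18100, b = 0.02821.
Gradient magnitude |∇z| = √(a² + b²) = √(0.03276 + 0.00080) = 0.18318.
True dip = arctan(0.18318) = 10.4°, dipping toward E (azimuth ≈ 099°).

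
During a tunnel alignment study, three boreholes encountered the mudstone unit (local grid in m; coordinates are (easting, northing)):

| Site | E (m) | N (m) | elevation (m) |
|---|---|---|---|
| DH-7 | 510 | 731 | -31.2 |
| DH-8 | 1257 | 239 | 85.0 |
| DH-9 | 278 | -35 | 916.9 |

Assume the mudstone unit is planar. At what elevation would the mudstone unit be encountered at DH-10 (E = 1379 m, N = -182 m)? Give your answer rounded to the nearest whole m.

469 m

Two edge vectors: DH-7→DH-8 = (747, -492, 116.2), DH-7→DH-9 = (-232, -766, 948.1).
Normal n = (DH-7→DH-8) × (DH-7→DH-9) = (-377456, -735189.1, -686346).
So ∂z/∂E = −n_x/n_z = −0.54995 and ∂z/∂N = −n_y/n_z = −1.07116.
Intercept c from DH-7: -31.2 + 280.47 + 783.02 = 1032.30.
At (1379, -182): z = −758.4 + 195.0 + 1032.30 = 468.9 m.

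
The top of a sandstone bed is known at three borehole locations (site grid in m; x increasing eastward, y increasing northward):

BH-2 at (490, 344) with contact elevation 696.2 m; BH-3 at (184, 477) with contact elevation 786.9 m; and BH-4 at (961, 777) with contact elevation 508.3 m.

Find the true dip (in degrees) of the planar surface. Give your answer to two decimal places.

18.67°

Let the plane be z = a·x + b·y + c.
BH-3−BH-2: −306a + 133b = 90.7;  BH-4−BH-2: 471a + 433b = −187.9.
Solving gives a = −0.32932, b = −0.07573.
Gradient magnitude |∇z| = √(a² + b²) = √(0.10845 + 0.00573) = 0.33791.
True dip = arctan(0.33791) = 18.67°, dipping toward ENE (azimuth ≈ 077°).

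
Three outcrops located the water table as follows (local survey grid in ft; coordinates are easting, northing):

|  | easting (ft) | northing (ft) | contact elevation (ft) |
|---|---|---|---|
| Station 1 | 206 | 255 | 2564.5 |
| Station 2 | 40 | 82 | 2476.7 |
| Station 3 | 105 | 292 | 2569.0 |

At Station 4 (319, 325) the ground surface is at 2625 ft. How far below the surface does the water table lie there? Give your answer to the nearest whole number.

20 ft

Two edge vectors: Station 1→Station 2 = (-166, -173, -87.8), Station 1→Station 3 = (-101, 37, 4.5).
Normal n = (Station 1→Station 2) × (Station 1→Station 3) = (2470.1, 9614.8, -23615).
So ∂z/∂easting = −n_x/n_z = 0.10460 and ∂z/∂northing = −n_y/n_z = 0.40715.
Intercept c from Station 1: 2564.5 − 21.55 − 103.82 = 2439.13.
At (319, 325): z_contact = 33.4 + 132.3 + 2439.13 = 2604.8 ft.
Depth below ground = 2625 − 2604.8 = 20 ft.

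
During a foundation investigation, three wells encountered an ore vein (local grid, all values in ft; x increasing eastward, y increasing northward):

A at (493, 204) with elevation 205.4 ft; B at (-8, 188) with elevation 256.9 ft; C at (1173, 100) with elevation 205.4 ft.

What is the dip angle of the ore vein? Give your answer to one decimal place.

29.4°

Let the plane be z = a·x + b·y + c.
B−A: −501a − 16b = 51.5;  C−A: 680a − 104b = 0.
Solving gives a = −0.08504, b = −0.55601.
Gradient magnitude |∇z| = √(a² + b²) = √(0.00723 + 0.30915) = 0.56248.
True dip = arctan(0.56248) = 29.4°, dipping toward N (azimuth ≈ 009°).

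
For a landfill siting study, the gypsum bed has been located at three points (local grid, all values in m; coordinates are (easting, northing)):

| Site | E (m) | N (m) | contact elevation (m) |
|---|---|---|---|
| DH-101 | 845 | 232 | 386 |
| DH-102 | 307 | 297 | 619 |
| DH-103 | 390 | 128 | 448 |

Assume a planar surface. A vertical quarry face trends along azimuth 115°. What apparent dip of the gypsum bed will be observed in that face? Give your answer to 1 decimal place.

Let the plane be z = a·E + b·N + c.
DH-102−DH-101: −538a + 65b = 233;  DH-103−DH-101: −455a − 104b = 62.
Solving gives a = −0.33045, b = 0.84954.
Unit vector along 115° is (sin 115°, cos 115°) = (0.9063, -0.4226).
Slope in that direction = a·(0.9063) + b·(-0.4226) = −0.65852.
Apparent dip = arctan|0.65852| = 33.4° (true dip is 42.4°, so apparent ≤ true as expected).

33.4°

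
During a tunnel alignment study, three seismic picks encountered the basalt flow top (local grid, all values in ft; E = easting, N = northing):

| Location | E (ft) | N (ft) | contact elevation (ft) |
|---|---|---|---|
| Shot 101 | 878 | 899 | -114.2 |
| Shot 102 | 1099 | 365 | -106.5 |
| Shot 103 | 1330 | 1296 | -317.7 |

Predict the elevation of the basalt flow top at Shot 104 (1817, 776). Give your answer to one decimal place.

-397.4 ft

Two edge vectors: Shot 101→Shot 102 = (221, -534, 7.7), Shot 101→Shot 103 = (452, 397, -203.5).
Normal n = (Shot 101→Shot 102) × (Shot 101→Shot 103) = (105612.1, 48453.9, 329105).
So ∂z/∂E = −n_x/n_z = −0.320907 and ∂z/∂N = −n_y/n_z = −0.147229.
Intercept c from Shot 101: -114.2 + 281.76 + 132.36 = 299.92.
At (1817, 776): z = −583.1 − 114.2 + 299.92 = -397.4 ft.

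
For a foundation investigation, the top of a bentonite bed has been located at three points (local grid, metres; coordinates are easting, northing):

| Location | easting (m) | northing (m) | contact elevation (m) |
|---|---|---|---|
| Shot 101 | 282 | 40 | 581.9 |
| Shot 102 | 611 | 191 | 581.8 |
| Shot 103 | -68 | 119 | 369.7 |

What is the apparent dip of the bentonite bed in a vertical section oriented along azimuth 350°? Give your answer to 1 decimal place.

43.3°

Let the plane be z = a·easting + b·northing + c.
Shot 102−Shot 101: 329a + 151b = −0.1;  Shot 103−Shot 101: −350a + 79b = −212.2.
Solving gives a = 0.40632, b = −0.88595.
Unit vector along 350° is (sin 350°, cos 350°) = (-0.1736, 0.9848).
Slope in that direction = a·(-0.1736) + b·(0.9848) = −0.94304.
Apparent dip = arctan|0.94304| = 43.3° (true dip is 44.3°, so apparent ≤ true as expected).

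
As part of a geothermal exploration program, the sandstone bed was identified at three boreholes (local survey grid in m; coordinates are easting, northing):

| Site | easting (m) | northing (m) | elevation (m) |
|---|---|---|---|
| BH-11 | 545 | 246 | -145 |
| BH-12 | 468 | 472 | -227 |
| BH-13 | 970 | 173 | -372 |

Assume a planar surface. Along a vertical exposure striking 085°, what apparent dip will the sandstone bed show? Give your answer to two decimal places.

34.28°

Let the plane be z = a·easting + b·northing + c.
BH-12−BH-11: −77a + 226b = −82;  BH-13−BH-11: 425a − 73b = −227.
Solving gives a = −0.63351, b = −0.57867.
Unit vector along 085° is (sin 85°, cos 85°) = (0.9962, 0.0872).
Slope in that direction = a·(0.9962) + b·(0.0872) = −0.68154.
Apparent dip = arctan|0.68154| = 34.28° (true dip is 40.6°, so apparent ≤ true as expected).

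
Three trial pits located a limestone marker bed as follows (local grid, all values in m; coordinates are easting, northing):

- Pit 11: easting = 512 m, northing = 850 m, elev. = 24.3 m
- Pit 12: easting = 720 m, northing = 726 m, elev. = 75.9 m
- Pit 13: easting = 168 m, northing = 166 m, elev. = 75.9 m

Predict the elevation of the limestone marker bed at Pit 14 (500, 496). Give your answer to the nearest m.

Two edge vectors: Pit 11→Pit 12 = (208, -124, 51.6), Pit 11→Pit 13 = (-344, -684, 51.6).
Normal n = (Pit 11→Pit 12) × (Pit 11→Pit 13) = (28896, -28483.2, -184928).
So ∂z/∂easting = −n_x/n_z = 0.15626 and ∂z/∂northing = −n_y/n_z = −0.15402.
Intercept c from Pit 11: 24.3 − 80.00 + 130.92 = 75.22.
At (500, 496): z = 78.1 − 76.4 + 75.22 = 76.9 m.

77 m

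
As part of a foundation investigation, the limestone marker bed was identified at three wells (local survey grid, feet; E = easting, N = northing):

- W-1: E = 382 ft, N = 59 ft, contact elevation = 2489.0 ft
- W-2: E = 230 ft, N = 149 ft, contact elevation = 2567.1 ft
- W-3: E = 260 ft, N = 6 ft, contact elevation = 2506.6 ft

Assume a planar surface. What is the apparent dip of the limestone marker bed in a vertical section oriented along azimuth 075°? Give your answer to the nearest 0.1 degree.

Let the plane be z = a·E + b·N + c.
W-2−W-1: −152a + 90b = 78.1;  W-3−W-1: −122a − 53b = 17.6.
Solving gives a = −0.30066, b = 0.36000.
Unit vector along 075° is (sin 75°, cos 75°) = (0.9659, 0.2588).
Slope in that direction = a·(0.9659) + b·(0.2588) = −0.19724.
Apparent dip = arctan|0.19724| = 11.2° (true dip is 25.1°, so apparent ≤ true as expected).

11.2°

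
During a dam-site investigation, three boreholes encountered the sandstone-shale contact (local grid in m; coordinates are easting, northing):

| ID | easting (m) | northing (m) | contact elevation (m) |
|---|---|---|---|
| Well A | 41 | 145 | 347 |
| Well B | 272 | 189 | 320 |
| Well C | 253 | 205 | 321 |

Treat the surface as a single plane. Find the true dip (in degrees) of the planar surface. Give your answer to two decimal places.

6.96°

Let the plane be z = a·easting + b·northing + c.
Well B−Well A: 231a + 44b = −27;  Well C−Well A: 212a + 60b = −26.
Solving gives a = −0.10503, b = −0.06222.
Gradient magnitude |∇z| = √(a² + b²) = √(0.01103 + 0.00387) = 0.12208.
True dip = arctan(0.12208) = 6.96°, dipping toward ENE (azimuth ≈ 059°).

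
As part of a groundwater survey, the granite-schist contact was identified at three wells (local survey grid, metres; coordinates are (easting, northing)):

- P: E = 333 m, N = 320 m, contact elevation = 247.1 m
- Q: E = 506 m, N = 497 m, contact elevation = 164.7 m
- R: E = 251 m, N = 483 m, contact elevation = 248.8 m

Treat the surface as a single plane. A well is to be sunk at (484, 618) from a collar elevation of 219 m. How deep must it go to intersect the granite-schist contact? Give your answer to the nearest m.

66 m

Two edge vectors: P→Q = (173, 177, -82.4), P→R = (-82, 163, 1.7).
Normal n = (P→Q) × (P→R) = (13732.1, 6462.7, 42713).
So ∂z/∂E = −n_x/n_z = −0.32150 and ∂z/∂N = −n_y/n_z = −0.15131.
Intercept c from P: 247.1 + 107.06 + 48.42 = 402.58.
At (484, 618): z_contact = −155.6 − 93.5 + 402.58 = 153.5 m.
Depth below ground = 219 − 153.5 = 66 m.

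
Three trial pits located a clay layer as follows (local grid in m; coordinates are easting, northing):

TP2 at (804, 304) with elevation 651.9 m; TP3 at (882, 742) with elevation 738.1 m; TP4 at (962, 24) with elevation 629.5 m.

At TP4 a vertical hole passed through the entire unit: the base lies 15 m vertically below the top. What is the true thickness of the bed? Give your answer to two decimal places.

14.62 m

Two edge vectors: TP2→TP3 = (78, 438, 86.2), TP2→TP4 = (158, -280, -22.4).
Normal n = (TP2→TP3) × (TP2→TP4) = (14324.8, 15366.8, -91044).
So ∂z/∂easting = −n_x/n_z = 0.15734 and ∂z/∂northing = −n_y/n_z = 0.16878.
|∇z| = √(a²+b²) = 0.23075, so dip δ = arctan(0.23075) = 12.99°.
True thickness = vertical thickness × cos δ = 15 × cos 12.99° = 14.62 m.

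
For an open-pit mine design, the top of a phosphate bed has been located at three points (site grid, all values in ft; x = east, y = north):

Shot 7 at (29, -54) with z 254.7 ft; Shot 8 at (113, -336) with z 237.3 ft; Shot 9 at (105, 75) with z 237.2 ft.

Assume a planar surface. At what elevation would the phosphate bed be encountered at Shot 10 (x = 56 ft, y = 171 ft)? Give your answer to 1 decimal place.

Two edge vectors: Shot 7→Shot 8 = (84, -282, -17.4), Shot 7→Shot 9 = (76, 129, -17.5).
Normal n = (Shot 7→Shot 8) × (Shot 7→Shot 9) = (7179.6, 147.6, 32268).
So ∂z/∂x = −n_x/n_z = −0.22250 and ∂z/∂y = −n_y/n_z = −0.00457.
Intercept c from Shot 7: 254.7 + 6.45 − 0.25 = 260.91.
At (56, 171): z = −12.5 − 0.8 + 260.91 = 247.7 ft.

247.7 ft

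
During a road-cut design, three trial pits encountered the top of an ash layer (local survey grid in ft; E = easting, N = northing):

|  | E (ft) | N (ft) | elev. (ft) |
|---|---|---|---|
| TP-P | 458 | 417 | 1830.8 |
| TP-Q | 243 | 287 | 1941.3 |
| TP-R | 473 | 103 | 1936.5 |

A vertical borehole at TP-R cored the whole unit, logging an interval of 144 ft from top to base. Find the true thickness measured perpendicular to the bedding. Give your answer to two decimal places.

130.68 ft

Let the plane be z = a·E + b·N + c.
TP-Q−TP-P: −215a − 130b = 110.5;  TP-R−TP-P: 15a − 314b = 105.7.
Solving gives a = −0.30170, b = −0.35104.
|∇z| = √(a²+b²) = 0.46287, so dip δ = arctan(0.46287) = 24.84°.
True thickness = vertical thickness × cos δ = 144 × cos 24.84° = 130.68 ft.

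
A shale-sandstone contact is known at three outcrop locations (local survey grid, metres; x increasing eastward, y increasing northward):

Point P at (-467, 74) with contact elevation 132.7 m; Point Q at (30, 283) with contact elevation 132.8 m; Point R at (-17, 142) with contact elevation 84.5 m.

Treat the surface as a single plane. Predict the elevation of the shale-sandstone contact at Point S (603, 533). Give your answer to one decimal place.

136.5 m

Two edge vectors: Point P→Point Q = (497, 209, 0.1), Point P→Point R = (450, 68, -48.2).
Normal n = (Point P→Point Q) × (Point P→Point R) = (-10080.6, 24000.4, -60254).
So ∂z/∂x = −n_x/n_z = −0.16730 and ∂z/∂y = −n_y/n_z = 0.39832.
Intercept c from Point P: 132.7 − 78.13 − 29.48 = 25.09.
At (603, 533): z = −100.9 + 212.3 + 25.09 = 136.5 m.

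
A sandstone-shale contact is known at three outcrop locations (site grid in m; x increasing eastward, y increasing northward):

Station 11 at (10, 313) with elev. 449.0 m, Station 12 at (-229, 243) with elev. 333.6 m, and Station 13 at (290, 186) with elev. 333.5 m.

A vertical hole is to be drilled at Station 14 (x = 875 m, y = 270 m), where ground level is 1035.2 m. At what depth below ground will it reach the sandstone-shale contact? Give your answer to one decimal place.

524.0 m

Two edge vectors: Station 11→Station 12 = (-239, -70, -115.4), Station 11→Station 13 = (280, -127, -115.5).
Normal n = (Station 11→Station 12) × (Station 11→Station 13) = (-6570.8, -59916.5, 49953).
So ∂z/∂x = −n_x/n_z = 0.13154 and ∂z/∂y = −n_y/n_z = 1.19946.
Intercept c from Station 11: 449 − 1.32 − 375.43 = 72.25.
At (875, 270): z_contact = 115.10 + 323.85 + 72.25 = 511.21 m.
Depth below ground = 1035.2 − 511.21 = 524.0 m.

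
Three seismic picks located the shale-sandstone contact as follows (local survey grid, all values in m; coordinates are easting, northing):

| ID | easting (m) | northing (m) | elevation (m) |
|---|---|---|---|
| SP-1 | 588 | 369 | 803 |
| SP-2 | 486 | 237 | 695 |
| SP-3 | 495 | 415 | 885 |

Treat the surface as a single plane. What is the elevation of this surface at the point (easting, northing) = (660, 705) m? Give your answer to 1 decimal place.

1142.7 m

Two edge vectors: SP-1→SP-2 = (-102, -132, -108), SP-1→SP-3 = (-93, 46, 82).
Normal n = (SP-1→SP-2) × (SP-1→SP-3) = (-5856, 18408, -16968).
So ∂z/∂easting = −n_x/n_z = −0.34512 and ∂z/∂northing = −n_y/n_z = 1.08487.
Intercept c from SP-1: 803 + 202.93 − 400.32 = 605.62.
At (660, 705): z = −227.8 + 764.8 + 605.62 = 1142.7 m.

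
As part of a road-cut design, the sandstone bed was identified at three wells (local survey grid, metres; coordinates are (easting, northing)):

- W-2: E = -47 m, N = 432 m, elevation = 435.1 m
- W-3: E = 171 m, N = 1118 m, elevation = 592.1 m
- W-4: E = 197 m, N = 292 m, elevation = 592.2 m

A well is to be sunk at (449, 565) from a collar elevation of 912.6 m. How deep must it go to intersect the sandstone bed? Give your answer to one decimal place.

Two edge vectors: W-2→W-3 = (218, 686, 157), W-2→W-4 = (244, -140, 157.1).
Normal n = (W-2→W-3) × (W-2→W-4) = (129750.6, 4060.2, -197904).
So ∂z/∂E = −n_x/n_z = 0.655624 and ∂z/∂N = −n_y/n_z = 0.020516.
Intercept c from W-2: 435.1 + 30.81 − 8.86 = 457.05.
At (449, 565): z_contact = 294.38 + 11.59 + 457.05 = 763.02 m.
Depth below ground = 912.6 − 763.02 = 149.6 m.

149.6 m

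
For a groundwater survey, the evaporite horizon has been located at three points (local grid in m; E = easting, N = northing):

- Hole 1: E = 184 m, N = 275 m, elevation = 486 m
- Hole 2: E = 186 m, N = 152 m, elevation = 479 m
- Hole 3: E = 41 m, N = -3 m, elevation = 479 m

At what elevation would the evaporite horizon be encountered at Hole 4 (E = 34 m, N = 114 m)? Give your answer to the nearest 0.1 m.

Let the plane be z = a·E + b·N + c.
Hole 2−Hole 1: 2a − 123b = −7;  Hole 3−Hole 1: −143a − 278b = −7.
Solving gives a = −0.05980, b = 0.05594.
Then c = 486 − a·184 − b·275 = 481.62.
At (34, 114): z = −2.0 + 6.4 + 481.62 = 486.0 m.

486.0 m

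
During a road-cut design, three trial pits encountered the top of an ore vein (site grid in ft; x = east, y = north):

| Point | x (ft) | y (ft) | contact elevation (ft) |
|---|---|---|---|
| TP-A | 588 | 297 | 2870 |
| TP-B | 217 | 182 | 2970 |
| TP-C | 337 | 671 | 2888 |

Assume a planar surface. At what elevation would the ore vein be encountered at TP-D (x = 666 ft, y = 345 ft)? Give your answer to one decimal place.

2846.4 ft

Let the plane be z = a·x + b·y + c.
TP-B−TP-A: −371a − 115b = 100;  TP-C−TP-A: −251a + 374b = 18.
Solving gives a = −0.23547, b = −0.10990.
Then c = 2870 − a·588 − b·297 = 3041.10.
At (666, 345): z = −156.8 − 37.9 + 3041.10 = 2846.4 ft.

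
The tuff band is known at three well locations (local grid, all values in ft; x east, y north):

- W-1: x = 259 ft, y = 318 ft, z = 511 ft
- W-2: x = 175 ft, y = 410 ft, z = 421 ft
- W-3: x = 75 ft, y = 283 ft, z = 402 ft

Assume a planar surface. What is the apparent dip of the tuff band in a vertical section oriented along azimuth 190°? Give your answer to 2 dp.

14.13°

Let the plane be z = a·x + b·y + c.
W-2−W-1: −84a + 92b = −90;  W-3−W-1: −184a − 35b = −109.
Solving gives a = 0.66328, b = −0.37266.
Unit vector along 190° is (sin 190°, cos 190°) = (-0.1736, -0.9848).
Slope in that direction = a·(-0.1736) + b·(-0.9848) = 0.25182.
Apparent dip = arctan|0.25182| = 14.13° (true dip is 37.3°, so apparent ≤ true as expected).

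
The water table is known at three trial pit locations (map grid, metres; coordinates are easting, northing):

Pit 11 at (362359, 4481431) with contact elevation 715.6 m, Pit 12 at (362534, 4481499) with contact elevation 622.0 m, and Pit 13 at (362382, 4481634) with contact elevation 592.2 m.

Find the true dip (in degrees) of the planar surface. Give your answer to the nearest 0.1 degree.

33.1°

Let the plane be z = a·easting + b·northing + c.
Pit 12−Pit 11: 175a + 68b = −93.6;  Pit 13−Pit 11: 23a + 203b = −123.4.
Solving gives a = −0.31241, b = −0.57249.
Gradient magnitude |∇z| = √(a² + b²) = √(0.09760 + 0.32774) = 0.65218.
True dip = arctan(0.65218) = 33.1°, dipping toward NNE (azimuth ≈ 029°).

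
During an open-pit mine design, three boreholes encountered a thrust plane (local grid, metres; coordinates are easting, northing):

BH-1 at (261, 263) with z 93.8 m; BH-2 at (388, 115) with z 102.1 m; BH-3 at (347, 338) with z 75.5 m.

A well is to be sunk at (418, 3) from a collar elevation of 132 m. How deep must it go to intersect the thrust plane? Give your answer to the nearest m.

17 m

Two edge vectors: BH-1→BH-2 = (127, -148, 8.3), BH-1→BH-3 = (86, 75, -18.3).
Normal n = (BH-1→BH-2) × (BH-1→BH-3) = (2085.9, 3037.9, 22253).
So ∂z/∂easting = −n_x/n_z = −0.09374 and ∂z/∂northing = −n_y/n_z = −0.13652.
Intercept c from BH-1: 93.8 + 24.47 + 35.90 = 154.17.
At (418, 3): z_contact = −39.2 − 0.4 + 154.17 = 114.6 m.
Depth below ground = 132 − 114.6 = 17 m.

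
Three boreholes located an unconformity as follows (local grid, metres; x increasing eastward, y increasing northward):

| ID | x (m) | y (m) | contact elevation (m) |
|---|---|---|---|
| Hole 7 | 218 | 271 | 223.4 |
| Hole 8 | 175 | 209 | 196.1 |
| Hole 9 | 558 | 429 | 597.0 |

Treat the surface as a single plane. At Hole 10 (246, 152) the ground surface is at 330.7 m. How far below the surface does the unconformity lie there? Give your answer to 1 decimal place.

13.9 m

Let the plane be z = a·x + b·y + c.
Hole 8−Hole 7: −43a − 62b = −27.3;  Hole 9−Hole 7: 340a + 158b = 373.6.
Solving gives a = 1.31946, b = −0.47479.
Then c = 223.4 − a·218 − b·271 = 64.42.
At (246, 152): z_contact = 324.59 − 72.17 + 64.42 = 316.84 m.
Depth below ground = 330.7 − 316.84 = 13.9 m.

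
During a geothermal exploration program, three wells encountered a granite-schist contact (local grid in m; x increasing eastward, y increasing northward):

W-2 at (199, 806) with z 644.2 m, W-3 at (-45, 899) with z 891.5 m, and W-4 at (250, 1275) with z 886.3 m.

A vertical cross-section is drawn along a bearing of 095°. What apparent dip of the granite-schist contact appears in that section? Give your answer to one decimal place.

Two edge vectors: W-2→W-3 = (-244, 93, 247.3), W-2→W-4 = (51, 469, 242.1).
Normal n = (W-2→W-3) × (W-2→W-4) = (-93468.4, 71684.7, -119179).
So ∂z/∂x = −n_x/n_z = −0.78427 and ∂z/∂y = −n_y/n_z = 0.60149.
Unit vector along 095° is (sin 95°, cos 95°) = (0.9962, -0.0872).
Slope in that direction = a·(0.9962) + b·(-0.0872) = −0.83371.
Apparent dip = arctan|0.83371| = 39.8° (true dip is 44.7°, so apparent ≤ true as expected).

39.8°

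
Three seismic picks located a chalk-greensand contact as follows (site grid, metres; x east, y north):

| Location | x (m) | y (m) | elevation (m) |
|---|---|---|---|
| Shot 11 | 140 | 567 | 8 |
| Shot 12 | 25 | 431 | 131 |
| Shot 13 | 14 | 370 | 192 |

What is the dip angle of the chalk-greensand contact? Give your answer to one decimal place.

46.0°

Two edge vectors: Shot 11→Shot 12 = (-115, -136, 123), Shot 11→Shot 13 = (-126, -197, 184).
Normal n = (Shot 11→Shot 12) × (Shot 11→Shot 13) = (-793, 5662, 5519).
So ∂z/∂x = −n_x/n_z = 0.14369 and ∂z/∂y = −n_y/n_z = −1.02591.
Gradient magnitude |∇z| = √(a² + b²) = √(0.02065 + 1.05249) = 1.03592.
True dip = arctan(1.03592) = 46.0°, dipping toward N (azimuth ≈ 352°).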